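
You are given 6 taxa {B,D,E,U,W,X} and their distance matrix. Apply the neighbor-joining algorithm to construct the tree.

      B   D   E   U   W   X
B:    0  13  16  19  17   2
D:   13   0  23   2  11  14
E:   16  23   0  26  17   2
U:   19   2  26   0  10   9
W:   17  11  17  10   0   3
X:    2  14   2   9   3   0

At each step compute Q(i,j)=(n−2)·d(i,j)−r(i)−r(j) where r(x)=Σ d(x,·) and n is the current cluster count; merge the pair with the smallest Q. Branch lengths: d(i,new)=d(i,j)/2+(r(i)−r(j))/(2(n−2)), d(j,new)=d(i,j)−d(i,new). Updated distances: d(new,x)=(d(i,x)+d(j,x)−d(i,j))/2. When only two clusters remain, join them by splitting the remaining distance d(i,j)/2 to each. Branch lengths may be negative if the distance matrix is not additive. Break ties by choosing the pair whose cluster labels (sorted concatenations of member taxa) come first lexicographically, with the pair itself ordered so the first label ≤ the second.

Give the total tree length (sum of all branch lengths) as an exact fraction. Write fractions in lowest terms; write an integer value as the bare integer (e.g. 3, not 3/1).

27

1. join D+U (d=2, Q=-121) ⇒ DU; edges |D|=5/8, |U|=11/8
  updated: d(B,DU)=15, d(DU,E)=47/2, d(DU,W)=19/2, d(DU,X)=21/2
2. join DU+W (d=19/2, Q=-153/2) ⇒ DUW; edges |DU|=27/4, |W|=11/4
  updated: d(B,DUW)=45/4, d(DUW,E)=31/2, d(DUW,X)=2
3. join B+DUW (d=45/4, Q=-71/2) ⇒ BDUW; edges |B|=23/4, |DUW|=11/2
  updated: d(BDUW,E)=81/8, d(BDUW,X)=-29/8
4. join BDUW+E (d=81/8, Q=-17/2) ⇒ BDEUW; edges |BDUW|=9/4, |E|=63/8
  updated: d(BDEUW,X)=-47/8
5. join BDEUW+X (d=-47/8) ⇒ BDEUWX; edges |BDEUW|=-47/16, |X|=-47/16
final tree: (((B:23/4,((D:5/8,U:11/8):27/4,W:11/4):11/2):9/4,E:63/8):-47/16,X:-47/16)
total length: 27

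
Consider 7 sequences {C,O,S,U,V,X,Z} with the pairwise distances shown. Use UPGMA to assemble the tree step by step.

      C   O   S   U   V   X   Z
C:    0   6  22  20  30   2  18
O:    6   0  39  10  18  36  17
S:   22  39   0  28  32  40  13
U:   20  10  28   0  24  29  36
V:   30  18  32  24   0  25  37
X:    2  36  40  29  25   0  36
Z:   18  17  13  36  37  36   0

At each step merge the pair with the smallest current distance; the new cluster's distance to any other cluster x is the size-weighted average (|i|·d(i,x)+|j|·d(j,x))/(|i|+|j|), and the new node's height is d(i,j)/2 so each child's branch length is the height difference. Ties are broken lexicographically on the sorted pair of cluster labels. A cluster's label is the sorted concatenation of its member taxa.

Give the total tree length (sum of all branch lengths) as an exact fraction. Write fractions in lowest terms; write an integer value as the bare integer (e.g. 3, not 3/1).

1. join C+X (d=2) ⇒ CX; edges |C|=1, |X|=1
  updated: d(CX,O)=21, d(CX,S)=31, d(CX,U)=49/2, d(CX,V)=55/2, d(CX,Z)=27
2. join O+U (d=10) ⇒ OU; edges |O|=5, |U|=5
  updated: d(CX,OU)=91/4, d(OU,S)=67/2, d(OU,V)=21, d(OU,Z)=53/2
3. join S+Z (d=13) ⇒ SZ; edges |S|=13/2, |Z|=13/2
  updated: d(CX,SZ)=29, d(OU,SZ)=30, d(SZ,V)=69/2
4. join OU+V (d=21) ⇒ OUV; edges |OU|=11/2, |V|=21/2
  updated: d(CX,OUV)=73/3, d(OUV,SZ)=63/2
5. join CX+OUV (d=73/3) ⇒ COUVX; edges |CX|=67/6, |OUV|=5/3
  updated: d(COUVX,SZ)=61/2
6. join COUVX+SZ (d=61/2) ⇒ COSUVXZ; edges |COUVX|=37/12, |SZ|=35/4
final tree: (((C:1,X:1):67/6,((O:5,U:5):11/2,V:21/2):5/3):37/12,(S:13/2,Z:13/2):35/4)
total length: 197/3

197/3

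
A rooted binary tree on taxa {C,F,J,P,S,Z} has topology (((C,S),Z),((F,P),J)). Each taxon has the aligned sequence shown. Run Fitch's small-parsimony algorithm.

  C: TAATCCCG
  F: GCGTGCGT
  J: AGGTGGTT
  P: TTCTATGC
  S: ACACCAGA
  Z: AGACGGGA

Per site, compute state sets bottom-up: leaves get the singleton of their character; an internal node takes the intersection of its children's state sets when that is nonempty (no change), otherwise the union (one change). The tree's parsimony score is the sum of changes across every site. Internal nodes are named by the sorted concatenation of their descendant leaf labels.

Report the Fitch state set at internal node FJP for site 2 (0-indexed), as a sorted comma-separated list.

G

site 0, node CS: C={T} ∪ S={A} → {A,T} (+1)
site 0, node CSZ: CS={A,T} ∩ Z={A} → {A} (+0)
site 0, node FP: F={G} ∪ P={T} → {G,T} (+1)
site 0, node FJP: FP={G,T} ∪ J={A} → {A,G,T} (+1)
site 0, node CFJPSZ: CSZ={A} ∩ FJP={A,G,T} → {A} (+0)
site 1, node CS: C={A} ∪ S={C} → {A,C} (+1)
site 1, node CSZ: CS={A,C} ∪ Z={G} → {A,C,G} (+1)
site 1, node FP: F={C} ∪ P={T} → {C,T} (+1)
site 1, node FJP: FP={C,T} ∪ J={G} → {C,G,T} (+1)
site 1, node CFJPSZ: CSZ={A,C,G} ∩ FJP={C,G,T} → {C,G} (+0)
site 2, node CS: C={A} ∩ S={A} → {A} (+0)
site 2, node CSZ: CS={A} ∩ Z={A} → {A} (+0)
site 2, node FP: F={G} ∪ P={C} → {C,G} (+1)
site 2, node FJP: FP={C,G} ∩ J={G} → {G} (+0)
site 2, node CFJPSZ: CSZ={A} ∪ FJP={G} → {A,G} (+1)
site 3, node CS: C={T} ∪ S={C} → {C,T} (+1)
site 3, node CSZ: CS={C,T} ∩ Z={C} → {C} (+0)
site 3, node FP: F={T} ∩ P={T} → {T} (+0)
site 3, node FJP: FP={T} ∩ J={T} → {T} (+0)
site 3, node CFJPSZ: CSZ={C} ∪ FJP={T} → {C,T} (+1)
site 4, node CS: C={C} ∩ S={C} → {C} (+0)
site 4, node CSZ: CS={C} ∪ Z={G} → {C,G} (+1)
site 4, node FP: F={G} ∪ P={A} → {A,G} (+1)
site 4, node FJP: FP={A,G} ∩ J={G} → {G} (+0)
site 4, node CFJPSZ: CSZ={C,G} ∩ FJP={G} → {G} (+0)
site 5, node CS: C={C} ∪ S={A} → {A,C} (+1)
site 5, node CSZ: CS={A,C} ∪ Z={G} → {A,C,G} (+1)
site 5, node FP: F={C} ∪ P={T} → {C,T} (+1)
site 5, node FJP: FP={C,T} ∪ J={G} → {C,G,T} (+1)
site 5, node CFJPSZ: CSZ={A,C,G} ∩ FJP={C,G,T} → {C,G} (+0)
site 6, node CS: C={C} ∪ S={G} → {C,G} (+1)
site 6, node CSZ: CS={C,G} ∩ Z={G} → {G} (+0)
site 6, node FP: F={G} ∩ P={G} → {G} (+0)
site 6, node FJP: FP={G} ∪ J={T} → {G,T} (+1)
site 6, node CFJPSZ: CSZ={G} ∩ FJP={G,T} → {G} (+0)
site 7, node CS: C={G} ∪ S={A} → {A,G} (+1)
site 7, node CSZ: CS={A,G} ∩ Z={A} → {A} (+0)
site 7, node FP: F={T} ∪ P={C} → {C,T} (+1)
site 7, node FJP: FP={C,T} ∩ J={T} → {T} (+0)
site 7, node CFJPSZ: CSZ={A} ∪ FJP={T} → {A,T} (+1)
per-site changes: [3, 4, 2, 2, 2, 4, 2, 3]; total = 22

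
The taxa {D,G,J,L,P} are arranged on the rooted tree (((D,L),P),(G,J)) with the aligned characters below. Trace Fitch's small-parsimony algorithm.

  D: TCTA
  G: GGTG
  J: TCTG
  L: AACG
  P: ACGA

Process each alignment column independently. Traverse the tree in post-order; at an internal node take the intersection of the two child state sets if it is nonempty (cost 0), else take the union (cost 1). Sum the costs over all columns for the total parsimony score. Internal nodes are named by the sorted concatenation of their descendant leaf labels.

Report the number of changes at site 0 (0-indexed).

3

DL@0: {T} ∪ {A} = {A,T} (union, +1)
DLP@0: {A,T} ∩ {A} = {A} (intersection, +0)
GJ@0: {G} ∪ {T} = {G,T} (union, +1)
DGJLP@0: {A} ∪ {G,T} = {A,G,T} (union, +1)
DL@1: {C} ∪ {A} = {A,C} (union, +1)
DLP@1: {A,C} ∩ {C} = {C} (intersection, +0)
GJ@1: {G} ∪ {C} = {C,G} (union, +1)
DGJLP@1: {C} ∩ {C,G} = {C} (intersection, +0)
DL@2: {T} ∪ {C} = {C,T} (union, +1)
DLP@2: {C,T} ∪ {G} = {C,G,T} (union, +1)
GJ@2: {T} ∩ {T} = {T} (intersection, +0)
DGJLP@2: {C,G,T} ∩ {T} = {T} (intersection, +0)
DL@3: {A} ∪ {G} = {A,G} (union, +1)
DLP@3: {A,G} ∩ {A} = {A} (intersection, +0)
GJ@3: {G} ∩ {G} = {G} (intersection, +0)
DGJLP@3: {A} ∪ {G} = {A,G} (union, +1)
per-site changes: [3, 2, 2, 2]; total = 9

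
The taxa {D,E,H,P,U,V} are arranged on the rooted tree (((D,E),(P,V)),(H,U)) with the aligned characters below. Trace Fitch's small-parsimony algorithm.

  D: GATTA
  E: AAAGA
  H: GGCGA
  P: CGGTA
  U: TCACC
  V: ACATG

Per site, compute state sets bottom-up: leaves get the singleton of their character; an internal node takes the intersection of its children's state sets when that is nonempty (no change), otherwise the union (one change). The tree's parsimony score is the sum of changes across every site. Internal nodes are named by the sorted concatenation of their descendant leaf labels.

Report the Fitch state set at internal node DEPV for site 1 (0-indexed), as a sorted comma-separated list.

A,C,G

[col 0] DE: children D:{G}, E:{A} ∪→ {A,G}; cost 1
[col 0] PV: children P:{C}, V:{A} ∪→ {A,C}; cost 1
[col 0] DEPV: children DE:{A,G}, PV:{A,C} ∩→ {A}; cost 0
[col 0] HU: children H:{G}, U:{T} ∪→ {G,T}; cost 1
[col 0] DEHPUV: children DEPV:{A}, HU:{G,T} ∪→ {A,G,T}; cost 1
[col 1] DE: children D:{A}, E:{A} ∩→ {A}; cost 0
[col 1] PV: children P:{G}, V:{C} ∪→ {C,G}; cost 1
[col 1] DEPV: children DE:{A}, PV:{C,G} ∪→ {A,C,G}; cost 1
[col 1] HU: children H:{G}, U:{C} ∪→ {C,G}; cost 1
[col 1] DEHPUV: children DEPV:{A,C,G}, HU:{C,G} ∩→ {C,G}; cost 0
[col 2] DE: children D:{T}, E:{A} ∪→ {A,T}; cost 1
[col 2] PV: children P:{G}, V:{A} ∪→ {A,G}; cost 1
[col 2] DEPV: children DE:{A,T}, PV:{A,G} ∩→ {A}; cost 0
[col 2] HU: children H:{C}, U:{A} ∪→ {A,C}; cost 1
[col 2] DEHPUV: children DEPV:{A}, HU:{A,C} ∩→ {A}; cost 0
[col 3] DE: children D:{T}, E:{G} ∪→ {G,T}; cost 1
[col 3] PV: children P:{T}, V:{T} ∩→ {T}; cost 0
[col 3] DEPV: children DE:{G,T}, PV:{T} ∩→ {T}; cost 0
[col 3] HU: children H:{G}, U:{C} ∪→ {C,G}; cost 1
[col 3] DEHPUV: children DEPV:{T}, HU:{C,G} ∪→ {C,G,T}; cost 1
[col 4] DE: children D:{A}, E:{A} ∩→ {A}; cost 0
[col 4] PV: children P:{A}, V:{G} ∪→ {A,G}; cost 1
[col 4] DEPV: children DE:{A}, PV:{A,G} ∩→ {A}; cost 0
[col 4] HU: children H:{A}, U:{C} ∪→ {A,C}; cost 1
[col 4] DEHPUV: children DEPV:{A}, HU:{A,C} ∩→ {A}; cost 0
per-site changes: [4, 3, 3, 3, 2]; total = 15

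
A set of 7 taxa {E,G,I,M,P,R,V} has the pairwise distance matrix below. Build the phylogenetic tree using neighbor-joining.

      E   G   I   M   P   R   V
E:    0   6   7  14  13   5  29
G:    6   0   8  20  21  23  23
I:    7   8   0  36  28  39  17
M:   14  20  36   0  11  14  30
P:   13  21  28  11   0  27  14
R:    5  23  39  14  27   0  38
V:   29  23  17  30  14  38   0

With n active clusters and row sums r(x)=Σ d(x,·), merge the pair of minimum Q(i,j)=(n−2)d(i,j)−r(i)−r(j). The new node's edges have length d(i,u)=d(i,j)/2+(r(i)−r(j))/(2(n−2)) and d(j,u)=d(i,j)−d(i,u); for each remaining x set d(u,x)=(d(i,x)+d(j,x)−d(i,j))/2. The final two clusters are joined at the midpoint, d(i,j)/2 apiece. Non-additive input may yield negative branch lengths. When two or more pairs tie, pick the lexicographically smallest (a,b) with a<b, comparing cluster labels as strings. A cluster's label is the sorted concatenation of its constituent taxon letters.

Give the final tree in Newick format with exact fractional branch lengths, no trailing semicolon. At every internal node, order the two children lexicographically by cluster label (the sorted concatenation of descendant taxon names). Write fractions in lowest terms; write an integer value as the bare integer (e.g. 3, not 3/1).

((((E:-71/24,R:191/24):77/16,(G:43/16,(I:69/10,V:101/10):69/16):101/16):67/16,M:43/8):45/16,P:45/16)

1. join I+V (d=17, Q=-201) ⇒ IV; edges |I|=69/10, |V|=101/10
  updated: d(E,IV)=19/2, d(G,IV)=7, d(IV,M)=49/2, d(IV,P)=25/2, d(IV,R)=30
2. join G+IV (d=7, Q=-265/2) ⇒ GIV; edges |G|=43/16, |IV|=69/16
  updated: d(E,GIV)=17/4, d(GIV,M)=75/4, d(GIV,P)=53/4, d(GIV,R)=23
3. join E+R (d=5, Q=-361/4) ⇒ ER; edges |E|=-71/24, |R|=191/24
  updated: d(ER,GIV)=89/8, d(ER,M)=23/2, d(ER,P)=35/2
4. join ER+GIV (d=89/8, Q=-61) ⇒ EGIRV; edges |ER|=77/16, |GIV|=101/16
  updated: d(EGIRV,M)=153/16, d(EGIRV,P)=157/16
5. join EGIRV+M (d=153/16, Q=-243/8) ⇒ EGIMRV; edges |EGIRV|=67/16, |M|=43/8
  updated: d(EGIMRV,P)=45/8
6. join EGIMRV+P (d=45/8) ⇒ EGIMPRV; edges |EGIMRV|=45/16, |P|=45/16
final tree: ((((E:-71/24,R:191/24):77/16,(G:43/16,(I:69/10,V:101/10):69/16):101/16):67/16,M:43/8):45/16,P:45/16)
total length: 885/16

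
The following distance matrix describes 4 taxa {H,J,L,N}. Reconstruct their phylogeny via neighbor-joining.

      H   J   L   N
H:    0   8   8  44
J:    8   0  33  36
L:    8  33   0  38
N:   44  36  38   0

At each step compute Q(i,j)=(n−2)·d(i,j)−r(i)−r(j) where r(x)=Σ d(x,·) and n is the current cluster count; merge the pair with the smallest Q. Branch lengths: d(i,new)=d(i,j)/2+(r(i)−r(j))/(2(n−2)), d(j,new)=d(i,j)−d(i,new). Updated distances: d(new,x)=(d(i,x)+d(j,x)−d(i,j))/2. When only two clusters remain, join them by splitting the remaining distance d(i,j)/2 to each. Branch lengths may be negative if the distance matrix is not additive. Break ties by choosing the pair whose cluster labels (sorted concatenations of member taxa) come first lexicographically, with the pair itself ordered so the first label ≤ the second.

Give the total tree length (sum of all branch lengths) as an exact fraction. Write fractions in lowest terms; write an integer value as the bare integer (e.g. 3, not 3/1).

211/4

step 1: merge (H,L) at d=8, Q=-123; branch lengths H→-3/4, L→35/4; new cluster HL
  updated: d(HL,J)=33/2, d(HL,N)=37
step 2: merge (HL,J) at d=33/2, Q=-179/2; branch lengths HL→35/4, J→31/4; new cluster HJL
  updated: d(HJL,N)=113/4
step 3: merge (HJL,N) at d=113/4; branch lengths HJL→113/8, N→113/8; new cluster HJLN
final tree: (((H:-3/4,L:35/4):35/4,J:31/4):113/8,N:113/8)
total length: 211/4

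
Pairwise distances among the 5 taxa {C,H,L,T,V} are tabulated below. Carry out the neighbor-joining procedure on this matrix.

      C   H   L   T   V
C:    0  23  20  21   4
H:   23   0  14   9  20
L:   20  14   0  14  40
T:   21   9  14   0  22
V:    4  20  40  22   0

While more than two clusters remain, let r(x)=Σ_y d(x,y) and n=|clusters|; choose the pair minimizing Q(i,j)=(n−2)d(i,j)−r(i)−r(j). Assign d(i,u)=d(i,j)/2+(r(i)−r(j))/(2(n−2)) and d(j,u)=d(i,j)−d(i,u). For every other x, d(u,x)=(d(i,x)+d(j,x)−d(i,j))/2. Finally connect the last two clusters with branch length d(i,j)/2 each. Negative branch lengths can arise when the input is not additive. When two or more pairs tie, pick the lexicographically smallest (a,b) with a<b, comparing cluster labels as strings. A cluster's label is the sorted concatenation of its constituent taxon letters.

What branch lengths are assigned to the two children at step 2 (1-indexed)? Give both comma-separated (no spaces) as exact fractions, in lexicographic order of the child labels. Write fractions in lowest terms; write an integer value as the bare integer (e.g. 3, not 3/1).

127/8,29/8

step 1: merge (C,V) at d=4, Q=-142; branch lengths C→-1, V→5; new cluster CV
  updated: d(CV,H)=39/2, d(CV,L)=28, d(CV,T)=39/2
step 2: merge (CV,H) at d=39/2, Q=-141/2; branch lengths CV→127/8, H→29/8; new cluster CHV
  updated: d(CHV,L)=45/4, d(CHV,T)=9/2
step 3: merge (CHV,L) at d=45/4, Q=-119/4; branch lengths CHV→7/8, L→83/8; new cluster CHLV
  updated: d(CHLV,T)=29/8
step 4: merge (CHLV,T) at d=29/8; branch lengths CHLV→29/16, T→29/16; new cluster CHLTV
final tree: ((((C:-1,V:5):127/8,H:29/8):7/8,L:83/8):29/16,T:29/16)
total length: 307/8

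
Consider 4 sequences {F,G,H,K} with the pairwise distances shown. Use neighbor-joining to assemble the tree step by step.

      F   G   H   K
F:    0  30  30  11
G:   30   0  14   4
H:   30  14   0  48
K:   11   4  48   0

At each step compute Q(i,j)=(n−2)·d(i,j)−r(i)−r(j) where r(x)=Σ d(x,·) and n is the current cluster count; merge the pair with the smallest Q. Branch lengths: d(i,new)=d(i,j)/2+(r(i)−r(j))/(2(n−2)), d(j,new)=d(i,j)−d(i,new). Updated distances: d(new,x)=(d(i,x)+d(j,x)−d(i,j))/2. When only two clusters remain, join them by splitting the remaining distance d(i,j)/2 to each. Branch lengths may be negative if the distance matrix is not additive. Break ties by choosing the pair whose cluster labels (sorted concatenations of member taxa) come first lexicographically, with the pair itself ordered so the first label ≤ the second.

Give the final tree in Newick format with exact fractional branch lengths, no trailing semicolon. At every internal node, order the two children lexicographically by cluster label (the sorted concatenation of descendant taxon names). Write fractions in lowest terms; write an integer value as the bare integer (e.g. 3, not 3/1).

1. join F+K (d=11, Q=-112) ⇒ FK; edges |F|=15/2, |K|=7/2
  updated: d(FK,G)=23/2, d(FK,H)=67/2
2. join FK+G (d=23/2, Q=-59) ⇒ FGK; edges |FK|=31/2, |G|=-4
  updated: d(FGK,H)=18
3. join FGK+H (d=18) ⇒ FGHK; edges |FGK|=9, |H|=9
final tree: (((F:15/2,K:7/2):31/2,G:-4):9,H:9)
total length: 81/2

(((F:15/2,K:7/2):31/2,G:-4):9,H:9)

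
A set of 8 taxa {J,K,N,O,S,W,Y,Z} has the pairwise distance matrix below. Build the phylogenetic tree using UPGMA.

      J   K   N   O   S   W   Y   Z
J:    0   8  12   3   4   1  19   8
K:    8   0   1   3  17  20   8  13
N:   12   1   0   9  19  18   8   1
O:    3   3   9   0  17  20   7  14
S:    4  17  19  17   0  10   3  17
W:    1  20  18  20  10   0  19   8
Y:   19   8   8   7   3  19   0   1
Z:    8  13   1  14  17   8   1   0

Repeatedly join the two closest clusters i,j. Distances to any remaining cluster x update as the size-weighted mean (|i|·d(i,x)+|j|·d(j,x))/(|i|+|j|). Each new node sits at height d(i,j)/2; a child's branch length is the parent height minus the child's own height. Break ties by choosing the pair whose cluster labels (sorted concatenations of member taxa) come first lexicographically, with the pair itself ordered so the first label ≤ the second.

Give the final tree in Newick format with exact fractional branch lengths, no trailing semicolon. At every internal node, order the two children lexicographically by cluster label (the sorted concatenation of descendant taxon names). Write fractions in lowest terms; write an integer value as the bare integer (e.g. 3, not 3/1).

1. join J+W (d=1) ⇒ JW; edges |J|=1/2, |W|=1/2
  updated: d(JW,K)=14, d(JW,N)=15, d(JW,O)=23/2, d(JW,S)=7, d(JW,Y)=19, d(JW,Z)=8
2. join K+N (d=1) ⇒ KN; edges |K|=1/2, |N|=1/2
  updated: d(JW,KN)=29/2, d(KN,O)=6, d(KN,S)=18, d(KN,Y)=8, d(KN,Z)=7
3. join Y+Z (d=1) ⇒ YZ; edges |Y|=1/2, |Z|=1/2
  updated: d(JW,YZ)=27/2, d(KN,YZ)=15/2, d(O,YZ)=21/2, d(S,YZ)=10
4. join KN+O (d=6) ⇒ KNO; edges |KN|=5/2, |O|=3
  updated: d(JW,KNO)=27/2, d(KNO,S)=53/3, d(KNO,YZ)=17/2
5. join JW+S (d=7) ⇒ JSW; edges |JW|=3, |S|=7/2
  updated: d(JSW,KNO)=134/9, d(JSW,YZ)=37/3
6. join KNO+YZ (d=17/2) ⇒ KNOYZ; edges |KNO|=5/4, |YZ|=15/4
  updated: d(JSW,KNOYZ)=208/15
7. join JSW+KNOYZ (d=208/15) ⇒ JKNOSWYZ; edges |JSW|=103/30, |KNOYZ|=161/60
final tree: (((J:1/2,W:1/2):3,S:7/2):103/30,(((K:1/2,N:1/2):5/2,O:3):5/4,(Y:1/2,Z:1/2):15/4):161/60)
total length: 1567/60

(((J:1/2,W:1/2):3,S:7/2):103/30,(((K:1/2,N:1/2):5/2,O:3):5/4,(Y:1/2,Z:1/2):15/4):161/60)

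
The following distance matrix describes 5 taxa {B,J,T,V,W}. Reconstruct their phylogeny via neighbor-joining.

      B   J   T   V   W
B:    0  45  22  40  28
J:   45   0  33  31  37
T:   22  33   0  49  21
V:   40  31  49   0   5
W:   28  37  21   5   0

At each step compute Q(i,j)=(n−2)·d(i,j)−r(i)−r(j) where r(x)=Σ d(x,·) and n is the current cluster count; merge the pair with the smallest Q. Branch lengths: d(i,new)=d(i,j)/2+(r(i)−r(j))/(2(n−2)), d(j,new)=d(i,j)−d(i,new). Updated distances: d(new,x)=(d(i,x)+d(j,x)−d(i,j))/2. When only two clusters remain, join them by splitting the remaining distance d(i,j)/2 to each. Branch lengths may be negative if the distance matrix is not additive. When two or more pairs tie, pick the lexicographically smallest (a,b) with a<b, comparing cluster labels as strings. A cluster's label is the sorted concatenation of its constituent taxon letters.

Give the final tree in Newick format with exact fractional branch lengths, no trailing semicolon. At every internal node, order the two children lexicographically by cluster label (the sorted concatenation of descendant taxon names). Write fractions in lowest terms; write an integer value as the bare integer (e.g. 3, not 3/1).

(((B:55/4,T:33/4):35/4,J:77/4):49/8,(V:49/6,W:-19/6):49/8)

iteration 1: select V,W (d=5, Q=-201); attach at lengths (49/6, -19/6); label the merged cluster VW
  updated: d(B,VW)=63/2, d(J,VW)=63/2, d(T,VW)=65/2
iteration 2: select B,T (d=22, Q=-142); attach at lengths (55/4, 33/4); label the merged cluster BT
  updated: d(BT,J)=28, d(BT,VW)=21
iteration 3: select BT,J (d=28, Q=-161/2); attach at lengths (35/4, 77/4); label the merged cluster BJT
  updated: d(BJT,VW)=49/4
iteration 4: select BJT,VW (d=49/4); attach at lengths (49/8, 49/8); label the merged cluster BJTVW
final tree: (((B:55/4,T:33/4):35/4,J:77/4):49/8,(V:49/6,W:-19/6):49/8)
total length: 269/4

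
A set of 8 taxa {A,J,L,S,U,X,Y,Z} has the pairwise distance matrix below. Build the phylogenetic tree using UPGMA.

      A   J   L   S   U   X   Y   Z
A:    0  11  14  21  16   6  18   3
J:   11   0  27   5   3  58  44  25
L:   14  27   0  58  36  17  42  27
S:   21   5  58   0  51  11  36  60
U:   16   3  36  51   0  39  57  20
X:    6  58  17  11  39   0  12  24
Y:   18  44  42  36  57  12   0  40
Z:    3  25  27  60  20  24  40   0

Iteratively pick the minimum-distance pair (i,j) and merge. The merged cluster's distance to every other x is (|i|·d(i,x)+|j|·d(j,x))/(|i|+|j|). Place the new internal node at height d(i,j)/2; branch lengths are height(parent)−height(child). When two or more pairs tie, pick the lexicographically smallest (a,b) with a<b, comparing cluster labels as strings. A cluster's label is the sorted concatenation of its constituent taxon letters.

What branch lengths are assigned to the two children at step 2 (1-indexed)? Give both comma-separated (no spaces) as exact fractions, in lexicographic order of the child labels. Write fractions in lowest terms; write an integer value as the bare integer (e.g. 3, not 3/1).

3/2,3/2

step 1: merge (A,Z) at d=3; branch lengths A→3/2, Z→3/2; new cluster AZ
  updated: d(AZ,J)=18, d(AZ,L)=41/2, d(AZ,S)=81/2, d(AZ,U)=18, d(AZ,X)=15, d(AZ,Y)=29
step 2: merge (J,U) at d=3; branch lengths J→3/2, U→3/2; new cluster JU
  updated: d(AZ,JU)=18, d(JU,L)=63/2, d(JU,S)=28, d(JU,X)=97/2, d(JU,Y)=101/2
step 3: merge (S,X) at d=11; branch lengths S→11/2, X→11/2; new cluster SX
  updated: d(AZ,SX)=111/4, d(JU,SX)=153/4, d(L,SX)=75/2, d(SX,Y)=24
step 4: merge (AZ,JU) at d=18; branch lengths AZ→15/2, JU→15/2; new cluster AJUZ
  updated: d(AJUZ,L)=26, d(AJUZ,SX)=33, d(AJUZ,Y)=159/4
step 5: merge (SX,Y) at d=24; branch lengths SX→13/2, Y→12; new cluster SXY
  updated: d(AJUZ,SXY)=141/4, d(L,SXY)=39
step 6: merge (AJUZ,L) at d=26; branch lengths AJUZ→4, L→13; new cluster AJLUZ
  updated: d(AJLUZ,SXY)=36
step 7: merge (AJLUZ,SXY) at d=36; branch lengths AJLUZ→5, SXY→6; new cluster AJLSUXYZ
final tree: ((((A:3/2,Z:3/2):15/2,(J:3/2,U:3/2):15/2):4,L:13):5,((S:11/2,X:11/2):13/2,Y:12):6)
total length: 157/2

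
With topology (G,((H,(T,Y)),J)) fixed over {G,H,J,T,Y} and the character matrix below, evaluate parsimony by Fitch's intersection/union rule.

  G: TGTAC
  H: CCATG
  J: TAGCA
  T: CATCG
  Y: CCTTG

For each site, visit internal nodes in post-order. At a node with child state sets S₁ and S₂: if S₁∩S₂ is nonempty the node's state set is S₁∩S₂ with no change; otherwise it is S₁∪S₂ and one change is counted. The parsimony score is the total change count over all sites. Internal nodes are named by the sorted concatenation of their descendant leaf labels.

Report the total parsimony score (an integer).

site 0, node TY: T={C} ∩ Y={C} → {C} (+0)
site 0, node HTY: H={C} ∩ TY={C} → {C} (+0)
site 0, node HJTY: HTY={C} ∪ J={T} → {C,T} (+1)
site 0, node GHJTY: G={T} ∩ HJTY={C,T} → {T} (+0)
site 1, node TY: T={A} ∪ Y={C} → {A,C} (+1)
site 1, node HTY: H={C} ∩ TY={A,C} → {C} (+0)
site 1, node HJTY: HTY={C} ∪ J={A} → {A,C} (+1)
site 1, node GHJTY: G={G} ∪ HJTY={A,C} → {A,C,G} (+1)
site 2, node TY: T={T} ∩ Y={T} → {T} (+0)
site 2, node HTY: H={A} ∪ TY={T} → {A,T} (+1)
site 2, node HJTY: HTY={A,T} ∪ J={G} → {A,G,T} (+1)
site 2, node GHJTY: G={T} ∩ HJTY={A,G,T} → {T} (+0)
site 3, node TY: T={C} ∪ Y={T} → {C,T} (+1)
site 3, node HTY: H={T} ∩ TY={C,T} → {T} (+0)
site 3, node HJTY: HTY={T} ∪ J={C} → {C,T} (+1)
site 3, node GHJTY: G={A} ∪ HJTY={C,T} → {A,C,T} (+1)
site 4, node TY: T={G} ∩ Y={G} → {G} (+0)
site 4, node HTY: H={G} ∩ TY={G} → {G} (+0)
site 4, node HJTY: HTY={G} ∪ J={A} → {A,G} (+1)
site 4, node GHJTY: G={C} ∪ HJTY={A,G} → {A,C,G} (+1)
per-site changes: [1, 3, 2, 3, 2]; total = 11

11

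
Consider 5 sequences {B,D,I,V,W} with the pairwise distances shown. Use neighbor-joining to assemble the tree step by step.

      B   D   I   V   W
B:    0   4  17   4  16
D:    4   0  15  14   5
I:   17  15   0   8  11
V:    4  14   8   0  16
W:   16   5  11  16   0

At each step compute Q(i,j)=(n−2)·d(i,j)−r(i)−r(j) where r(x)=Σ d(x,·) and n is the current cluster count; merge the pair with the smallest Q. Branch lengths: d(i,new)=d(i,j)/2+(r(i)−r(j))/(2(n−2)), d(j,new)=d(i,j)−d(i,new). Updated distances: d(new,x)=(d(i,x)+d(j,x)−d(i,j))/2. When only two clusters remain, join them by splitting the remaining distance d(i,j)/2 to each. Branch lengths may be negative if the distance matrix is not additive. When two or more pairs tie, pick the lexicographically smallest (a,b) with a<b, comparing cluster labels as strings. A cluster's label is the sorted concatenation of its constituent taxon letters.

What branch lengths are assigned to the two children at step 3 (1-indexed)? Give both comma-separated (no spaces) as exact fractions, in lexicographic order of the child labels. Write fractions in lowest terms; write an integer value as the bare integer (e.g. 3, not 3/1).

1. join B+V (d=4, Q=-71) ⇒ BV; edges |B|=11/6, |V|=13/6
  updated: d(BV,D)=7, d(BV,I)=21/2, d(BV,W)=14
2. join BV+I (d=21/2, Q=-47) ⇒ BIV; edges |BV|=4, |I|=13/2
  updated: d(BIV,D)=23/4, d(BIV,W)=29/4
3. join BIV+D (d=23/4, Q=-18) ⇒ BDIV; edges |BIV|=4, |D|=7/4
  updated: d(BDIV,W)=13/4
4. join BDIV+W (d=13/4) ⇒ BDIVW; edges |BDIV|=13/8, |W|=13/8
final tree: ((((B:11/6,V:13/6):4,I:13/2):4,D:7/4):13/8,W:13/8)
total length: 47/2

4,7/4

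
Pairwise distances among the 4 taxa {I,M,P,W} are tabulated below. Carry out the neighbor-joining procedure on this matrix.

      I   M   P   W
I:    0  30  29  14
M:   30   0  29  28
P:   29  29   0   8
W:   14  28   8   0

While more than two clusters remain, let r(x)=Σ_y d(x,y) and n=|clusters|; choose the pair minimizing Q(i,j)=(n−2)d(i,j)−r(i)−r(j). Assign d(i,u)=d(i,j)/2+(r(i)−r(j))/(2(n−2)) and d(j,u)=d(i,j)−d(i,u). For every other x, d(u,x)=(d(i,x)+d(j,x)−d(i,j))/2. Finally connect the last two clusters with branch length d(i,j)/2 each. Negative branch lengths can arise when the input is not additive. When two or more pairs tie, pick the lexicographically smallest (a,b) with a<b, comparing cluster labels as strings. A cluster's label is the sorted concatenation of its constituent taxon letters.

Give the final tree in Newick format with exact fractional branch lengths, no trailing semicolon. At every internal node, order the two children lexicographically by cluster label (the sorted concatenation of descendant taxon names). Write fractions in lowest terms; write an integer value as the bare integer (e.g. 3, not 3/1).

step 1: merge (I,M) at d=30, Q=-100; branch lengths I→23/2, M→37/2; new cluster IM
  updated: d(IM,P)=14, d(IM,W)=6
step 2: merge (IM,P) at d=14, Q=-28; branch lengths IM→6, P→8; new cluster IMP
  updated: d(IMP,W)=0
step 3: merge (IMP,W) at d=0; branch lengths IMP→0, W→0; new cluster IMPW
final tree: (((I:23/2,M:37/2):6,P:8):0,W:0)
total length: 44

(((I:23/2,M:37/2):6,P:8):0,W:0)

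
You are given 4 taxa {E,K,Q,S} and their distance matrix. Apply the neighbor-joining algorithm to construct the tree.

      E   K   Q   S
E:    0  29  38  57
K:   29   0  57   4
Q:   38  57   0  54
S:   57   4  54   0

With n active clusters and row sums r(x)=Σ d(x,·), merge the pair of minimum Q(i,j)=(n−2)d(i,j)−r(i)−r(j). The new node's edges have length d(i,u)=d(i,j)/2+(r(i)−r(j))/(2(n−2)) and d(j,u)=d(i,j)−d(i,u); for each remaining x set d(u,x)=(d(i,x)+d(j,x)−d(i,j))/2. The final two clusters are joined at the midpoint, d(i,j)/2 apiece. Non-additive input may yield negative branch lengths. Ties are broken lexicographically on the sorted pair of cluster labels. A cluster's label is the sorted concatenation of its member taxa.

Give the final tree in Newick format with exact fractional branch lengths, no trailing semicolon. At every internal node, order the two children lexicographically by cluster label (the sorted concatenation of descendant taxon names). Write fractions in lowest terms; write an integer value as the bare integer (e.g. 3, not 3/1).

(((E:51/4,Q:101/4):113/4,K:-17/4):33/8,S:33/8)

1. join E+Q (d=38, Q=-197) ⇒ EQ; edges |E|=51/4, |Q|=101/4
  updated: d(EQ,K)=24, d(EQ,S)=73/2
2. join EQ+K (d=24, Q=-129/2) ⇒ EKQ; edges |EQ|=113/4, |K|=-17/4
  updated: d(EKQ,S)=33/4
3. join EKQ+S (d=33/4) ⇒ EKQS; edges |EKQ|=33/8, |S|=33/8
final tree: (((E:51/4,Q:101/4):113/4,K:-17/4):33/8,S:33/8)
total length: 281/4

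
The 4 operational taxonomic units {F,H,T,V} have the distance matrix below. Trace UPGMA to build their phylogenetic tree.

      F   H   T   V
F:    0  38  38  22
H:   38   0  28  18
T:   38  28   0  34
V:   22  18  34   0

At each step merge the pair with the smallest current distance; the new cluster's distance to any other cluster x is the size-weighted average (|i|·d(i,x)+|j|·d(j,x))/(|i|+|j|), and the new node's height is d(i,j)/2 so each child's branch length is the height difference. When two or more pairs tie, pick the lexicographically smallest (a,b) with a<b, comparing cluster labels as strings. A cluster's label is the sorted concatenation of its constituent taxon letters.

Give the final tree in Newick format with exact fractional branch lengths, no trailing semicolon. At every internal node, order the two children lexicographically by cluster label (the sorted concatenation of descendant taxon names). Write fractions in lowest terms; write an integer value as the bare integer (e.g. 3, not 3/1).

((F:15,(H:9,V:9):6):5/3,T:50/3)

iteration 1: select H,V (d=18); attach at lengths (9, 9); label the merged cluster HV
  updated: d(F,HV)=30, d(HV,T)=31
iteration 2: select F,HV (d=30); attach at lengths (15, 6); label the merged cluster FHV
  updated: d(FHV,T)=100/3
iteration 3: select FHV,T (d=100/3); attach at lengths (5/3, 50/3); label the merged cluster FHTV
final tree: ((F:15,(H:9,V:9):6):5/3,T:50/3)
total length: 172/3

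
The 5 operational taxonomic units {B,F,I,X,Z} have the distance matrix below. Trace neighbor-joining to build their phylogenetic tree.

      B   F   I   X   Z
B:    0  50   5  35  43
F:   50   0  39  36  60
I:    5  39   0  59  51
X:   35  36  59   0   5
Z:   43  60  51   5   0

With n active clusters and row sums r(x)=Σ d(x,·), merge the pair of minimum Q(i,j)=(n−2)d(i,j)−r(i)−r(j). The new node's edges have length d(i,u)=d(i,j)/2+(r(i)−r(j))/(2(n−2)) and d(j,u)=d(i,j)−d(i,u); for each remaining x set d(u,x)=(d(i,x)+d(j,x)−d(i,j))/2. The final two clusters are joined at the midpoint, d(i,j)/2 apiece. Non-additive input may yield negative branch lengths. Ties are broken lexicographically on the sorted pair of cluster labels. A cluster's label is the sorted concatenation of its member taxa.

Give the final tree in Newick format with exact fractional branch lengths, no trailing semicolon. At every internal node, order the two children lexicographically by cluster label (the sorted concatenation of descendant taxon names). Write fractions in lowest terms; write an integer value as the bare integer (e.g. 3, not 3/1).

(((B:5/4,I:15/4):77/4,F:91/4):91/8,(X:-3/2,Z:13/2):91/8)

step 1: merge (X,Z) at d=5, Q=-279; branch lengths X→-3/2, Z→13/2; new cluster XZ
  updated: d(B,XZ)=73/2, d(F,XZ)=91/2, d(I,XZ)=105/2
step 2: merge (B,I) at d=5, Q=-178; branch lengths B→5/4, I→15/4; new cluster BI
  updated: d(BI,F)=42, d(BI,XZ)=42
step 3: merge (BI,F) at d=42, Q=-259/2; branch lengths BI→77/4, F→91/4; new cluster BFI
  updated: d(BFI,XZ)=91/4
step 4: merge (BFI,XZ) at d=91/4; branch lengths BFI→91/8, XZ→91/8; new cluster BFIXZ
final tree: (((B:5/4,I:15/4):77/4,F:91/4):91/8,(X:-3/2,Z:13/2):91/8)
total length: 299/4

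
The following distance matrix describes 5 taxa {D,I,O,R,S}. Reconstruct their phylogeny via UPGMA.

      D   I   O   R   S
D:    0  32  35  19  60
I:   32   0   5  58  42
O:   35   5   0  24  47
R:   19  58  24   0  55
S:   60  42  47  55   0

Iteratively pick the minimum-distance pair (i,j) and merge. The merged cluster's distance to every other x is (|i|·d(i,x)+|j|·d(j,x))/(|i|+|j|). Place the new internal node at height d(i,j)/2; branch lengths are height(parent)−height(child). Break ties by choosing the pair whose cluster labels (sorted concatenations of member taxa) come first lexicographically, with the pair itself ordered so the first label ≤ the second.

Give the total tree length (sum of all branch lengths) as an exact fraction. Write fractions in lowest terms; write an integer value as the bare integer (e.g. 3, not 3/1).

iteration 1: select I,O (d=5); attach at lengths (5/2, 5/2); label the merged cluster IO
  updated: d(D,IO)=67/2, d(IO,R)=41, d(IO,S)=89/2
iteration 2: select D,R (d=19); attach at lengths (19/2, 19/2); label the merged cluster DR
  updated: d(DR,IO)=149/4, d(DR,S)=115/2
iteration 3: select DR,IO (d=149/4); attach at lengths (73/8, 129/8); label the merged cluster DIOR
  updated: d(DIOR,S)=51
iteration 4: select DIOR,S (d=51); attach at lengths (55/8, 51/2); label the merged cluster DIORS
final tree: (((D:19/2,R:19/2):73/8,(I:5/2,O:5/2):129/8):55/8,S:51/2)
total length: 653/8

653/8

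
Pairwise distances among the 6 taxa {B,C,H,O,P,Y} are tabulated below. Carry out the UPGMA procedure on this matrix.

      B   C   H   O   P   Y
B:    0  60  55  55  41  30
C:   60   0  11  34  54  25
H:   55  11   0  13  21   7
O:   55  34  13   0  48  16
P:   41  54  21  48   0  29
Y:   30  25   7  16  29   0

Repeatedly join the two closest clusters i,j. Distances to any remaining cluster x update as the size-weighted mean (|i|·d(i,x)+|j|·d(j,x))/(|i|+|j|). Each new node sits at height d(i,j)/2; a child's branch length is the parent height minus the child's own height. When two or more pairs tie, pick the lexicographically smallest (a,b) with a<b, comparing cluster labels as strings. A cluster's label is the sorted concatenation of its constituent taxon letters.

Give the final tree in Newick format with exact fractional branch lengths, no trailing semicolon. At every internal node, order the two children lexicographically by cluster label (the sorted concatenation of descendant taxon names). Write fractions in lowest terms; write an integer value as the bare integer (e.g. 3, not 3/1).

step 1: merge (H,Y) at d=7; branch lengths H→7/2, Y→7/2; new cluster HY
  updated: d(B,HY)=85/2, d(C,HY)=18, d(HY,O)=29/2, d(HY,P)=25
step 2: merge (HY,O) at d=29/2; branch lengths HY→15/4, O→29/4; new cluster HOY
  updated: d(B,HOY)=140/3, d(C,HOY)=70/3, d(HOY,P)=98/3
step 3: merge (C,HOY) at d=70/3; branch lengths C→35/3, HOY→53/12; new cluster CHOY
  updated: d(B,CHOY)=50, d(CHOY,P)=38
step 4: merge (CHOY,P) at d=38; branch lengths CHOY→22/3, P→19; new cluster CHOPY
  updated: d(B,CHOPY)=241/5
step 5: merge (B,CHOPY) at d=241/5; branch lengths B→241/10, CHOPY→51/10; new cluster BCHOPY
final tree: (B:241/10,((C:35/3,((H:7/2,Y:7/2):15/4,O:29/4):53/12):22/3,P:19):51/10)
total length: 5377/60

(B:241/10,((C:35/3,((H:7/2,Y:7/2):15/4,O:29/4):53/12):22/3,P:19):51/10)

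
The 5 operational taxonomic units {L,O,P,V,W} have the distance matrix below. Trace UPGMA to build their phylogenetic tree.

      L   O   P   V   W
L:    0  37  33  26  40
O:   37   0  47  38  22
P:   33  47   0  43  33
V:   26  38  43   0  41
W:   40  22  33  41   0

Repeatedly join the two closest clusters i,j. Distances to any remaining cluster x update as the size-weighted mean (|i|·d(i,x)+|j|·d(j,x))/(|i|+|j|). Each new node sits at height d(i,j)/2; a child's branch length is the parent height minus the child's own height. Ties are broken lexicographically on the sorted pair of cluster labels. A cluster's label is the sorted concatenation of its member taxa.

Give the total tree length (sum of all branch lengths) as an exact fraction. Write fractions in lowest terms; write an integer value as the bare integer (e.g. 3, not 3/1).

step 1: merge (O,W) at d=22; branch lengths O→11, W→11; new cluster OW
  updated: d(L,OW)=77/2, d(OW,P)=40, d(OW,V)=79/2
step 2: merge (L,V) at d=26; branch lengths L→13, V→13; new cluster LV
  updated: d(LV,OW)=39, d(LV,P)=38
step 3: merge (LV,P) at d=38; branch lengths LV→6, P→19; new cluster LPV
  updated: d(LPV,OW)=118/3
step 4: merge (LPV,OW) at d=118/3; branch lengths LPV→2/3, OW→26/3; new cluster LOPVW
final tree: (((L:13,V:13):6,P:19):2/3,(O:11,W:11):26/3)
total length: 247/3

247/3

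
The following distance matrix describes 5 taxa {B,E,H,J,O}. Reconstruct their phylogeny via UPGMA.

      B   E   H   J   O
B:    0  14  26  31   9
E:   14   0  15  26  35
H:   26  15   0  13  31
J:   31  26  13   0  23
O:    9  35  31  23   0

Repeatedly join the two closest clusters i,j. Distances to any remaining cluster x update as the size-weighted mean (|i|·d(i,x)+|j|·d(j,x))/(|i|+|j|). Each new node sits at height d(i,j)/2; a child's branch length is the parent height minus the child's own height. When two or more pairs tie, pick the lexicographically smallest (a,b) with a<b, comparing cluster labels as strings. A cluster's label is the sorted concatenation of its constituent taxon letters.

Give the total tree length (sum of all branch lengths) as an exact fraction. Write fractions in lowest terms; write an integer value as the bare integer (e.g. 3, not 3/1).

575/12

step 1: merge (B,O) at d=9; branch lengths B→9/2, O→9/2; new cluster BO
  updated: d(BO,E)=49/2, d(BO,H)=57/2, d(BO,J)=27
step 2: merge (H,J) at d=13; branch lengths H→13/2, J→13/2; new cluster HJ
  updated: d(BO,HJ)=111/4, d(E,HJ)=41/2
step 3: merge (E,HJ) at d=41/2; branch lengths E→41/4, HJ→15/4; new cluster EHJ
  updated: d(BO,EHJ)=80/3
step 4: merge (BO,EHJ) at d=80/3; branch lengths BO→53/6, EHJ→37/12; new cluster BEHJO
final tree: ((B:9/2,O:9/2):53/6,(E:41/4,(H:13/2,J:13/2):15/4):37/12)
total length: 575/12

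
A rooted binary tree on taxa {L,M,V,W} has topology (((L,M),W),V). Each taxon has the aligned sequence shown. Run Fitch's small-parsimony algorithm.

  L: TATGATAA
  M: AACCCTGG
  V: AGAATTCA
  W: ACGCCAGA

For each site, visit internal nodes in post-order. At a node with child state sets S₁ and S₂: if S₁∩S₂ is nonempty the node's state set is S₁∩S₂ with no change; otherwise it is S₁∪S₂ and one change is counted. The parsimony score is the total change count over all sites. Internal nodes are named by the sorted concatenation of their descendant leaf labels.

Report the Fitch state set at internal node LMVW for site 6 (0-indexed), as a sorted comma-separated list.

LM@0: {T} ∪ {A} = {A,T} (union, +1)
LMW@0: {A,T} ∩ {A} = {A} (intersection, +0)
LMVW@0: {A} ∩ {A} = {A} (intersection, +0)
LM@1: {A} ∩ {A} = {A} (intersection, +0)
LMW@1: {A} ∪ {C} = {A,C} (union, +1)
LMVW@1: {A,C} ∪ {G} = {A,C,G} (union, +1)
LM@2: {T} ∪ {C} = {C,T} (union, +1)
LMW@2: {C,T} ∪ {G} = {C,G,T} (union, +1)
LMVW@2: {C,G,T} ∪ {A} = {A,C,G,T} (union, +1)
LM@3: {G} ∪ {C} = {C,G} (union, +1)
LMW@3: {C,G} ∩ {C} = {C} (intersection, +0)
LMVW@3: {C} ∪ {A} = {A,C} (union, +1)
LM@4: {A} ∪ {C} = {A,C} (union, +1)
LMW@4: {A,C} ∩ {C} = {C} (intersection, +0)
LMVW@4: {C} ∪ {T} = {C,T} (union, +1)
LM@5: {T} ∩ {T} = {T} (intersection, +0)
LMW@5: {T} ∪ {A} = {A,T} (union, +1)
LMVW@5: {A,T} ∩ {T} = {T} (intersection, +0)
LM@6: {A} ∪ {G} = {A,G} (union, +1)
LMW@6: {A,G} ∩ {G} = {G} (intersection, +0)
LMVW@6: {G} ∪ {C} = {C,G} (union, +1)
LM@7: {A} ∪ {G} = {A,G} (union, +1)
LMW@7: {A,G} ∩ {A} = {A} (intersection, +0)
LMVW@7: {A} ∩ {A} = {A} (intersection, +0)
per-site changes: [1, 2, 3, 2, 2, 1, 2, 1]; total = 14

C,G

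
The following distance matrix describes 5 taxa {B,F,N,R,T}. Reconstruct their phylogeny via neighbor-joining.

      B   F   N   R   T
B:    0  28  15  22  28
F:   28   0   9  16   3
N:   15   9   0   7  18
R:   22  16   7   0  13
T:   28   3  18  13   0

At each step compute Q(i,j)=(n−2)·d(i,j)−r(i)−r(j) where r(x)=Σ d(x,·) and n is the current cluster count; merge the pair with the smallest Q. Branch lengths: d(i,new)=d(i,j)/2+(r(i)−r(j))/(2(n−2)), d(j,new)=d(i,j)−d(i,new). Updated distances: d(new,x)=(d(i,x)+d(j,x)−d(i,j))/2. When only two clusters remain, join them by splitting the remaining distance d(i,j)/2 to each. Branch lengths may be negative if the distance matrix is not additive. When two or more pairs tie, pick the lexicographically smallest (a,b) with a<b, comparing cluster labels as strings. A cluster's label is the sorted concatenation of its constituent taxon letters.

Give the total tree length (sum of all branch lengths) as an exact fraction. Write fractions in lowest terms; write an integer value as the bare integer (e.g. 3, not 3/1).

step 1: merge (F,T) at d=3, Q=-109; branch lengths F→1/2, T→5/2; new cluster FT
  updated: d(B,FT)=53/2, d(FT,N)=12, d(FT,R)=13
step 2: merge (B,N) at d=15, Q=-135/2; branch lengths B→119/8, N→1/8; new cluster BN
  updated: d(BN,FT)=47/4, d(BN,R)=7
step 3: merge (BN,FT) at d=47/4, Q=-127/4; branch lengths BN→23/8, FT→71/8; new cluster BFNT
  updated: d(BFNT,R)=33/8
step 4: merge (BFNT,R) at d=33/8; branch lengths BFNT→33/16, R→33/16; new cluster BFNRT
final tree: (((B:119/8,N:1/8):23/8,(F:1/2,T:5/2):71/8):33/16,R:33/16)
total length: 271/8

271/8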